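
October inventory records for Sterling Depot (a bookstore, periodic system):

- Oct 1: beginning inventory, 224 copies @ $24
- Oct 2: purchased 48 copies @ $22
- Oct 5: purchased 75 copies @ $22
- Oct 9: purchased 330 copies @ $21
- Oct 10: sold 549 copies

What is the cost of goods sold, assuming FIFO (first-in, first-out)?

COGS = $12,324

Oct 10, 549 sold [FIFO — oldest first]: 224 @ $24 + 48 @ $22 + 75 @ $22 + 202 @ $21 = $12,324
Ending inventory: 128 @ $21 = $2,688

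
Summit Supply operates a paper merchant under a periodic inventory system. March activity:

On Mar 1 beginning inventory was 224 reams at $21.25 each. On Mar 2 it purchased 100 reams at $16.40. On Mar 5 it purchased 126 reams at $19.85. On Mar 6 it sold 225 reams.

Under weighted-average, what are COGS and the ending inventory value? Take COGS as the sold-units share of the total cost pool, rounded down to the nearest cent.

Mar 6, sell 225: 225/450 × $8,901.10 → $4,450.55
Ending inventory (cost pool remaining) = $4,450.55
Check: goods available $8,901.10 = COGS $4,450.55 + ending $4,450.55

COGS = $4,450.55; ending inventory = $4,450.55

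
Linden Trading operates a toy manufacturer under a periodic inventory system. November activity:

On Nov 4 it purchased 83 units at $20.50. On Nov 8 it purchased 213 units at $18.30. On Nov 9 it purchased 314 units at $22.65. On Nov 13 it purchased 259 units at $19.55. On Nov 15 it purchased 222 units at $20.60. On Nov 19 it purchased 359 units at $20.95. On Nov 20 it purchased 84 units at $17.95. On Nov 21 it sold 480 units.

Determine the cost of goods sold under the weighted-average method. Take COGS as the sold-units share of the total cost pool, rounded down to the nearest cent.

COGS = $9,818.09

Nov 21, sell 480: 480/1534 × $31,377.00 → $9,818.09
Ending inventory (cost pool remaining) = $21,558.91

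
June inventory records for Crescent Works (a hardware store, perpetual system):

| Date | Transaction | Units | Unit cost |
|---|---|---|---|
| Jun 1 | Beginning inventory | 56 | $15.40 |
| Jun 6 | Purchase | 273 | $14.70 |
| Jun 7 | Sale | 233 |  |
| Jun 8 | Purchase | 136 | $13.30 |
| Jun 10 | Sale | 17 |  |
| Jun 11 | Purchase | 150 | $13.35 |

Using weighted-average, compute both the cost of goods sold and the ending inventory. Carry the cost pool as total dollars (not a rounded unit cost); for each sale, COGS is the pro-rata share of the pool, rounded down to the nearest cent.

After Jun 1: 56 on hand, pool $862.40 (≈ $15.4000 each)
After Jun 6: 329 on hand, pool $4,875.50 (≈ $14.8191 each)
Jun 7, sell 233: 233/329 × $4,875.50 → $3,452.86
After Jun 8: 232 on hand, pool $3,231.44 (≈ $13.9286 each)
Jun 10, sell 17: 17/232 × $3,231.44 → $236.78
After Jun 11: 365 on hand, pool $4,997.16 (≈ $13.6908 each)
Total COGS = $3,452.86 + $236.78 = $3,689.64
Ending inventory (cost pool remaining) = $4,997.16

COGS = $3,689.64; ending inventory = $4,997.16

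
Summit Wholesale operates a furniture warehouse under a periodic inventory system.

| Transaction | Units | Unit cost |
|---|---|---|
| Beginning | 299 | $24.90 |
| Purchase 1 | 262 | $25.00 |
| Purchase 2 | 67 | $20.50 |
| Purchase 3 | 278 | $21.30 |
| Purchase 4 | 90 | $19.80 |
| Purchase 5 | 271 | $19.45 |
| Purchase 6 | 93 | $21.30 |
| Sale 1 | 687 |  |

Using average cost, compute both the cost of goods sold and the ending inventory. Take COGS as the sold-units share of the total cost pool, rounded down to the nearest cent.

COGS = $15,318.00; ending inventory = $15,005.85

Sale 1, sell 687: 687/1360 × $30,323.85 → $15,318.00
Ending inventory (cost pool remaining) = $15,005.85
Check: goods available $30,323.85 = COGS $15,318.00 + ending $15,005.85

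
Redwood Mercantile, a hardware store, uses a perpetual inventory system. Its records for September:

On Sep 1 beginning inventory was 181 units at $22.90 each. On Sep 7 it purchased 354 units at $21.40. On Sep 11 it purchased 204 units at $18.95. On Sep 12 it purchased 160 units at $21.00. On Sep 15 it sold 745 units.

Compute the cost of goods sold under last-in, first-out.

Sep 15, 745 sold [LIFO — newest first]: 160 @ $21.00 + 204 @ $18.95 + 354 @ $21.40 + 27 @ $22.90 = $15,419.70
Ending inventory: 154 @ $22.90 = $3,526.60

COGS = $15,419.70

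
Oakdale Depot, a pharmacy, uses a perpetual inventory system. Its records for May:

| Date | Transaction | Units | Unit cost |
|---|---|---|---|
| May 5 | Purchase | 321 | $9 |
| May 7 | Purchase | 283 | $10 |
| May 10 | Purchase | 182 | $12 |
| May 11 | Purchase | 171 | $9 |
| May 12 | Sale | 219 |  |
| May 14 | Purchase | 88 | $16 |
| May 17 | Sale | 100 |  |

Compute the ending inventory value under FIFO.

May 12, 219 sold [FIFO — oldest first]: 219 @ $9 = $1,971
May 17, 100 sold [FIFO — oldest first]: 100 @ $9 = $900
Total COGS = $1,971 + $900 = $2,871
Ending inventory: 2 @ $9 + 283 @ $10 + 182 @ $12 + 171 @ $9 + 88 @ $16 = $7,979
Check: goods available $10,850 = COGS $2,871 + ending $7,979

Ending inventory = $7,979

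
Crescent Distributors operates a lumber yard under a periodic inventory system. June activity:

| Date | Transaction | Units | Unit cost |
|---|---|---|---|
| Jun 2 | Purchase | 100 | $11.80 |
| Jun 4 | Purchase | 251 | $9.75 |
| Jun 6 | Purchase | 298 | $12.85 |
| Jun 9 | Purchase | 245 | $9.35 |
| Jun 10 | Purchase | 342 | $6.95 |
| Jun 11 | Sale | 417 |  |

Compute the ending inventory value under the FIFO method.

Ending inventory = $7,648.85

Jun 11, 417 sold [FIFO — oldest first]: 100 @ $11.80 + 251 @ $9.75 + 66 @ $12.85 = $4,475.35
Ending inventory: 232 @ $12.85 + 245 @ $9.35 + 342 @ $6.95 = $7,648.85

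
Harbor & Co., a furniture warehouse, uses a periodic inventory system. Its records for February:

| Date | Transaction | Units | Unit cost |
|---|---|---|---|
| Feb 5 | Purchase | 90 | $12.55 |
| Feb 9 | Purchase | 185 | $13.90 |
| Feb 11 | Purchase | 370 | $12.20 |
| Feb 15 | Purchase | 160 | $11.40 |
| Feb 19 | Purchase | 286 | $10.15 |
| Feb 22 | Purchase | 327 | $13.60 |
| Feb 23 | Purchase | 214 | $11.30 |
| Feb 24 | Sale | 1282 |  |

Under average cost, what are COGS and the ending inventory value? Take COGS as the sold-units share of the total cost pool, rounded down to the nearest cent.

Feb 24, sell 1282: 1282/1632 × $19,807.30 → $15,559.41
Ending inventory (cost pool remaining) = $4,247.89

COGS = $15,559.41; ending inventory = $4,247.89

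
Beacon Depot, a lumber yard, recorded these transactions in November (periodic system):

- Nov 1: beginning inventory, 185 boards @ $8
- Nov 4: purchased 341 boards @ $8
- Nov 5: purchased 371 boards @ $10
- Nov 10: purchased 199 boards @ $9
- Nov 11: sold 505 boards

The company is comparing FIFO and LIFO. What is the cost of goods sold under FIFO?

FIFO COGS: 185 @ $8 + 320 @ $8 = $4,040
LIFO COGS: 199 @ $9 + 306 @ $10 = $4,851

COGS = $4,040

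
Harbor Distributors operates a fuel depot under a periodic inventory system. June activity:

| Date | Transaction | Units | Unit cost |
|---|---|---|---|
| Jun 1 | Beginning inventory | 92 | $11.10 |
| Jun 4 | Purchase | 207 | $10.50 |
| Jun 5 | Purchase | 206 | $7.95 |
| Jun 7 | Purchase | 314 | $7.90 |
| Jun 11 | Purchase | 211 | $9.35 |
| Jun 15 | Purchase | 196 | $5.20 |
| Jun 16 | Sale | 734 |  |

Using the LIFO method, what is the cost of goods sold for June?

Jun 16, 734 sold [LIFO — newest first]: 196 @ $5.20 + 211 @ $9.35 + 314 @ $7.90 + 13 @ $7.95 = $5,576.00
Ending inventory: 92 @ $11.10 + 207 @ $10.50 + 193 @ $7.95 = $4,729.05

COGS = $5,576.00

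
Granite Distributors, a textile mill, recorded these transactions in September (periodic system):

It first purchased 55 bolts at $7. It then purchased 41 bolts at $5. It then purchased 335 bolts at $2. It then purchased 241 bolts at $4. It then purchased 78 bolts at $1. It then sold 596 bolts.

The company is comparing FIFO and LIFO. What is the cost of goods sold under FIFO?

COGS = $1,920

FIFO COGS: 55 @ $7 + 41 @ $5 + 335 @ $2 + 165 @ $4 = $1,920
LIFO COGS: 78 @ $1 + 241 @ $4 + 277 @ $2 = $1,596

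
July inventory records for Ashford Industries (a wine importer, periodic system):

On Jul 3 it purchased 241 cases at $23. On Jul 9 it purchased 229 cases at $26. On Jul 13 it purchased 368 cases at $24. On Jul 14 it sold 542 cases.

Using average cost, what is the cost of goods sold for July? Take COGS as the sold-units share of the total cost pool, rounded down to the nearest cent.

Jul 14, sell 542: 542/838 × $20,329.00 → $13,148.35
Ending inventory (cost pool remaining) = $7,180.65

COGS = $13,148.35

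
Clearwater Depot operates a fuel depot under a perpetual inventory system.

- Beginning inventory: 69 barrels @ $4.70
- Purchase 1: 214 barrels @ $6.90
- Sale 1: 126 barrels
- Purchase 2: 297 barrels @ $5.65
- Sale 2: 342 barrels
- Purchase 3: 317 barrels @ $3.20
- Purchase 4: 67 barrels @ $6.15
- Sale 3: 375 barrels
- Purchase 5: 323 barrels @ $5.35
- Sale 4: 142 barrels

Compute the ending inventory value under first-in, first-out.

Ending inventory = $1,615.70

Sale 1 (126) [FIFO — oldest first]: 69 @ $4.70 + 57 @ $6.90 = $717.60
Sale 2 (342) [FIFO — oldest first]: 157 @ $6.90 + 185 @ $5.65 = $2,128.55
Sale 3 (375) [FIFO — oldest first]: 112 @ $5.65 + 263 @ $3.20 = $1,474.40
Sale 4 (142) [FIFO — oldest first]: 54 @ $3.20 + 67 @ $6.15 + 21 @ $5.35 = $697.20
Total COGS = $717.60 + $2,128.55 + $1,474.40 + $697.20 = $5,017.75
Ending inventory: 302 @ $5.35 = $1,615.70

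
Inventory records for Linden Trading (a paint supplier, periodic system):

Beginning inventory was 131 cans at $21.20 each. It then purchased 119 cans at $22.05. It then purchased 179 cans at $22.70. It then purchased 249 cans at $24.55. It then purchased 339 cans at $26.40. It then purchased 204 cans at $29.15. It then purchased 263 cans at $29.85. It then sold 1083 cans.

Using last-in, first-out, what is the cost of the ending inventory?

Sale 1 (1083) [LIFO — newest first]: 263 @ $29.85 + 204 @ $29.15 + 339 @ $26.40 + 249 @ $24.55 + 28 @ $22.70 = $29,495.30
Ending inventory: 131 @ $21.20 + 119 @ $22.05 + 151 @ $22.70 = $8,828.85

Ending inventory = $8,828.85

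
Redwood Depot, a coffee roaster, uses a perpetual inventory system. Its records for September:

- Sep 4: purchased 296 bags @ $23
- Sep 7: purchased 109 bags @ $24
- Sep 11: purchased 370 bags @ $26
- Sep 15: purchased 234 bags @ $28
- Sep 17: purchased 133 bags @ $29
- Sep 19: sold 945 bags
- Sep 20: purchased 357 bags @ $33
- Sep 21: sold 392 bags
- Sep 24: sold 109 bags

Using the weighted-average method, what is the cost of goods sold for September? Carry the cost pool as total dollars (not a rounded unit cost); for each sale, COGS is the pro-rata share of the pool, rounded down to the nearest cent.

After Sep 4: 296 on hand, pool $6,808.00 (≈ $23.0000 each)
After Sep 7: 405 on hand, pool $9,424.00 (≈ $23.2691 each)
After Sep 11: 775 on hand, pool $19,044.00 (≈ $24.5729 each)
After Sep 15: 1009 on hand, pool $25,596.00 (≈ $25.3677 each)
After Sep 17: 1142 on hand, pool $29,453.00 (≈ $25.7907 each)
Sep 19, sell 945: 945/1142 × $29,453.00 → $24,372.22
After Sep 20: 554 on hand, pool $16,861.78 (≈ $30.4364 each)
Sep 21, sell 392: 392/554 × $16,861.78 → $11,931.07
Sep 24, sell 109: 109/162 × $4,930.71 → $3,317.57
Total COGS = $24,372.22 + $11,931.07 + $3,317.57 = $39,620.86
Ending inventory (cost pool remaining) = $1,613.14

COGS = $39,620.86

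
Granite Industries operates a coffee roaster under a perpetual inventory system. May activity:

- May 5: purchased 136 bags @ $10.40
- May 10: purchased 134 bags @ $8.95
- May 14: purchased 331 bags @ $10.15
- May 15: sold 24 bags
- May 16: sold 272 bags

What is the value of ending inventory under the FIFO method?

May 15, 24 sold [FIFO — oldest first]: 24 @ $10.40 = $249.60
May 16, 272 sold [FIFO — oldest first]: 112 @ $10.40 + 134 @ $8.95 + 26 @ $10.15 = $2,628.00
Total COGS = $249.60 + $2,628.00 = $2,877.60
Ending inventory: 305 @ $10.15 = $3,095.75

Ending inventory = $3,095.75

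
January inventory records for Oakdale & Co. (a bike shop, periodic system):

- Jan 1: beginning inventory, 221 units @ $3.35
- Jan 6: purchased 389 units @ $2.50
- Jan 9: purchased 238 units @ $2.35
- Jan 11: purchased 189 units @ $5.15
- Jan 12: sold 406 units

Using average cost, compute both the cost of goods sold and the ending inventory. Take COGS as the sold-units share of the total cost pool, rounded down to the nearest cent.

COGS = $1,270.65; ending inventory = $1,974.85

Jan 12, sell 406: 406/1037 × $3,245.50 → $1,270.65
Ending inventory (cost pool remaining) = $1,974.85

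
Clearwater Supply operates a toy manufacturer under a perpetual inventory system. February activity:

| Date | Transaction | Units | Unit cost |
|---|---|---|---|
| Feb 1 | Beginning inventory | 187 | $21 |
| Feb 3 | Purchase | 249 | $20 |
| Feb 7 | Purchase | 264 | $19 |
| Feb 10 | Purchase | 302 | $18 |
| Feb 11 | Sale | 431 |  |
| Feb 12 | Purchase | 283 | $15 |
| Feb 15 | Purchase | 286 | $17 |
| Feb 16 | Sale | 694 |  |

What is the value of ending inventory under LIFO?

Ending inventory = $9,097

Feb 11, 431 sold [LIFO — newest first]: 302 @ $18 + 129 @ $19 = $7,887
Feb 16, 694 sold [LIFO — newest first]: 286 @ $17 + 283 @ $15 + 125 @ $19 = $11,482
Total COGS = $7,887 + $11,482 = $19,369
Ending inventory: 187 @ $21 + 249 @ $20 + 10 @ $19 = $9,097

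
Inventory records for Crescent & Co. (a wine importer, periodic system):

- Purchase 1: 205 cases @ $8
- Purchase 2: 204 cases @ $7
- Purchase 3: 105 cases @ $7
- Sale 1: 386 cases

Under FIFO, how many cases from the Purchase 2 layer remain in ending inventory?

Sale 1 (386) [FIFO — oldest first]: 205 @ $8 + 181 @ $7 = $2,907
Ending inventory: 23 @ $7 + 105 @ $7 = $896

23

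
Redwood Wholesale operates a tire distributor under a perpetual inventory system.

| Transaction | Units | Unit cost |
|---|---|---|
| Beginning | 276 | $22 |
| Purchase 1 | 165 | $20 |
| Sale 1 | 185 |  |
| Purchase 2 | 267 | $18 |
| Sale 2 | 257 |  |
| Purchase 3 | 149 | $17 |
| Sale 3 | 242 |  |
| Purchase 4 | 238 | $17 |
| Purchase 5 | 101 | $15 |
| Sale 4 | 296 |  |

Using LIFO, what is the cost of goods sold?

Sale 1 (185) [LIFO — newest first]: 165 @ $20 + 20 @ $22 = $3,740
Sale 2 (257) [LIFO — newest first]: 257 @ $18 = $4,626
Sale 3 (242) [LIFO — newest first]: 149 @ $17 + 10 @ $18 + 83 @ $22 = $4,539
Sale 4 (296) [LIFO — newest first]: 101 @ $15 + 195 @ $17 = $4,830
Total COGS = $3,740 + $4,626 + $4,539 + $4,830 = $17,735
Ending inventory: 173 @ $22 + 43 @ $17 = $4,537

COGS = $17,735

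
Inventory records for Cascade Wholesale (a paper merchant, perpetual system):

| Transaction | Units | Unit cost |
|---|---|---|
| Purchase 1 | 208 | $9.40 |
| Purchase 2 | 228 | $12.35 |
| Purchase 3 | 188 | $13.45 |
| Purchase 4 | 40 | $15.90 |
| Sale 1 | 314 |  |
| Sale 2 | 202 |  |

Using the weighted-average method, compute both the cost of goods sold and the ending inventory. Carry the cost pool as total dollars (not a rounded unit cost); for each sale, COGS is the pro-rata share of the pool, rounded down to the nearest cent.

COGS = $6,166.81; ending inventory = $1,768.79

After Purchase 1: 208 on hand, pool $1,955.20 (≈ $9.4000 each)
After Purchase 2: 436 on hand, pool $4,771.00 (≈ $10.9427 each)
After Purchase 3: 624 on hand, pool $7,299.60 (≈ $11.6981 each)
After Purchase 4: 664 on hand, pool $7,935.60 (≈ $11.9512 each)
Sale 1, sell 314: 314/664 × $7,935.60 → $3,752.67
Sale 2, sell 202: 202/350 × $4,182.93 → $2,414.14
Total COGS = $3,752.67 + $2,414.14 = $6,166.81
Ending inventory (cost pool remaining) = $1,768.79
Check: goods available $7,935.60 = COGS $6,166.81 + ending $1,768.79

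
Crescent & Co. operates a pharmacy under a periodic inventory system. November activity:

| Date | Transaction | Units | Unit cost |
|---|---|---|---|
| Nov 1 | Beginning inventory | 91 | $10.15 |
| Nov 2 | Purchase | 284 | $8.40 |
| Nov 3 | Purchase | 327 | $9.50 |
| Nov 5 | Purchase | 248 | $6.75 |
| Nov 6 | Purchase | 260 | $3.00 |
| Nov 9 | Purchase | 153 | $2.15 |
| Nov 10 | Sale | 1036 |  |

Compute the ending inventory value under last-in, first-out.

Nov 10, 1036 sold [LIFO — newest first]: 153 @ $2.15 + 260 @ $3.00 + 248 @ $6.75 + 327 @ $9.50 + 48 @ $8.40 = $6,292.65
Ending inventory: 91 @ $10.15 + 236 @ $8.40 = $2,906.05
Check: goods available $9,198.70 = COGS $6,292.65 + ending $2,906.05

Ending inventory = $2,906.05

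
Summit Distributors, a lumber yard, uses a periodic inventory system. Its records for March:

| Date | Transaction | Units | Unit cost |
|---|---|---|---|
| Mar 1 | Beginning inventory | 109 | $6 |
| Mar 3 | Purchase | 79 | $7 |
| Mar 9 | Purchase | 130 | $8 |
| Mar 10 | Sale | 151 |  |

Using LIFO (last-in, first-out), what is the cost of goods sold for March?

COGS = $1,187

Mar 10, 151 sold [LIFO — newest first]: 130 @ $8 + 21 @ $7 = $1,187
Ending inventory: 109 @ $6 + 58 @ $7 = $1,060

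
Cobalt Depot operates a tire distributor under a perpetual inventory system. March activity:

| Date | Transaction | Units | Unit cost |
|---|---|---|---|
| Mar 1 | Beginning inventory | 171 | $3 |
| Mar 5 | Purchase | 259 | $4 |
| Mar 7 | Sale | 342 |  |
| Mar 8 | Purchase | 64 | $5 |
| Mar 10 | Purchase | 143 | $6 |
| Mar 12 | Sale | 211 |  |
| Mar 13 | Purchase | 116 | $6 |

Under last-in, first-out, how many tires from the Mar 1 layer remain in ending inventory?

Mar 7, 342 sold [LIFO — newest first]: 259 @ $4 + 83 @ $3 = $1,285
Mar 12, 211 sold [LIFO — newest first]: 143 @ $6 + 64 @ $5 + 4 @ $3 = $1,190
Total COGS = $1,285 + $1,190 = $2,475
Ending inventory: 84 @ $3 + 116 @ $6 = $948
Check: goods available $3,423 = COGS $2,475 + ending $948

84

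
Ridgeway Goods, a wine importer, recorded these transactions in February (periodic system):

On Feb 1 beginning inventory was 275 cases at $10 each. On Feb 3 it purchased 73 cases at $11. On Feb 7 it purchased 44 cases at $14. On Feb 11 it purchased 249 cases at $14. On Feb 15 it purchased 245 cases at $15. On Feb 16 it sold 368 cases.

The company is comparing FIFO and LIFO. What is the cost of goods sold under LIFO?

COGS = $5,397

FIFO COGS: 275 @ $10 + 73 @ $11 + 20 @ $14 = $3,833
LIFO COGS: 245 @ $15 + 123 @ $14 = $5,397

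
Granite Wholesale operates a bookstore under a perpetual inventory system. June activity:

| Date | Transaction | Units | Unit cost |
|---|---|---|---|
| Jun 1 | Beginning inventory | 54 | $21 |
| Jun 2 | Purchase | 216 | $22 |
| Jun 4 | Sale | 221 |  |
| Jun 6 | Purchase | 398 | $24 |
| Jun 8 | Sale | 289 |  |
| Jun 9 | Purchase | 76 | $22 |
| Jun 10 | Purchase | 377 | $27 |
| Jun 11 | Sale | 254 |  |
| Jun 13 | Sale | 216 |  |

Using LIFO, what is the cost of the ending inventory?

Jun 4, 221 sold [LIFO — newest first]: 216 @ $22 + 5 @ $21 = $4,857
Jun 8, 289 sold [LIFO — newest first]: 289 @ $24 = $6,936
Jun 11, 254 sold [LIFO — newest first]: 254 @ $27 = $6,858
Jun 13, 216 sold [LIFO — newest first]: 123 @ $27 + 76 @ $22 + 17 @ $24 = $5,401
Total COGS = $4,857 + $6,936 + $6,858 + $5,401 = $24,052
Ending inventory: 49 @ $21 + 92 @ $24 = $3,237

Ending inventory = $3,237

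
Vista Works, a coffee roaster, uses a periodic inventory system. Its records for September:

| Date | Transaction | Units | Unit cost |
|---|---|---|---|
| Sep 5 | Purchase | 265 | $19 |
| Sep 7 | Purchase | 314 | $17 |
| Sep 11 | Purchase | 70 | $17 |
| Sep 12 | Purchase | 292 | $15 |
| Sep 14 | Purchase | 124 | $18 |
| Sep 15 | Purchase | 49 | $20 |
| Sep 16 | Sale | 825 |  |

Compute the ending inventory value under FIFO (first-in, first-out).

Ending inventory = $4,952

Sep 16, 825 sold [FIFO — oldest first]: 265 @ $19 + 314 @ $17 + 70 @ $17 + 176 @ $15 = $14,203
Ending inventory: 116 @ $15 + 124 @ $18 + 49 @ $20 = $4,952
Check: goods available $19,155 = COGS $14,203 + ending $4,952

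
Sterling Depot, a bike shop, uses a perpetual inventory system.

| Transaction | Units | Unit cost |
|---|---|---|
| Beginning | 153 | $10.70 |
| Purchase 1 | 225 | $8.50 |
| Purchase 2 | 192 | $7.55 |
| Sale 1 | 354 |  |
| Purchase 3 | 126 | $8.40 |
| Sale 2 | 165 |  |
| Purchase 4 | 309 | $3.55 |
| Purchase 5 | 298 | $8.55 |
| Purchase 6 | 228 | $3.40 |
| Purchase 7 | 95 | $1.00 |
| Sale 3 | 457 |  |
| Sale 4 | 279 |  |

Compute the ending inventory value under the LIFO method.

Sale 1 (354) [LIFO — newest first]: 192 @ $7.55 + 162 @ $8.50 = $2,826.60
Sale 2 (165) [LIFO — newest first]: 126 @ $8.40 + 39 @ $8.50 = $1,389.90
Sale 3 (457) [LIFO — newest first]: 95 @ $1.00 + 228 @ $3.40 + 134 @ $8.55 = $2,015.90
Sale 4 (279) [LIFO — newest first]: 164 @ $8.55 + 115 @ $3.55 = $1,810.45
Total COGS = $2,826.60 + $1,389.90 + $2,015.90 + $1,810.45 = $8,042.85
Ending inventory: 153 @ $10.70 + 24 @ $8.50 + 194 @ $3.55 = $2,529.80

Ending inventory = $2,529.80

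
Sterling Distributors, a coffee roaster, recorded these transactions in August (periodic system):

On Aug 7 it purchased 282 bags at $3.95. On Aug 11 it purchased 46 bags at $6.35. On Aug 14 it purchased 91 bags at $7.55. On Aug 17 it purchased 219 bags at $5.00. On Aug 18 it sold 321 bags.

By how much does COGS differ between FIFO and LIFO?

$490.35

FIFO COGS: 282 @ $3.95 + 39 @ $6.35 = $1,361.55
LIFO COGS: 219 @ $5.00 + 91 @ $7.55 + 11 @ $6.35 = $1,851.90
Difference = |$1,361.55 − $1,851.90| = $490.35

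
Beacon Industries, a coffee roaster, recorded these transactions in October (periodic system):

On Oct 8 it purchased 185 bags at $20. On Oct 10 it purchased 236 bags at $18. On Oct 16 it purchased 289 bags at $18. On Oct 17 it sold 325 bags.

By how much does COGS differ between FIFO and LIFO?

$370

FIFO COGS: 185 @ $20 + 140 @ $18 = $6,220
LIFO COGS: 289 @ $18 + 36 @ $18 = $5,850
Difference = |$6,220 − $5,850| = $370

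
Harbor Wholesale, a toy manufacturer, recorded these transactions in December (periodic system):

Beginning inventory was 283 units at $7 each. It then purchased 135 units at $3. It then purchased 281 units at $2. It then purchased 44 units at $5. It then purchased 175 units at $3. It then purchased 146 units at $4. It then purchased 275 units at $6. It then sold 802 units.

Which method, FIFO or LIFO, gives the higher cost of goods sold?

FIFO COGS: 283 @ $7 + 135 @ $3 + 281 @ $2 + 44 @ $5 + 59 @ $3 = $3,345
LIFO COGS: 275 @ $6 + 146 @ $4 + 175 @ $3 + 44 @ $5 + 162 @ $2 = $3,303

FIFO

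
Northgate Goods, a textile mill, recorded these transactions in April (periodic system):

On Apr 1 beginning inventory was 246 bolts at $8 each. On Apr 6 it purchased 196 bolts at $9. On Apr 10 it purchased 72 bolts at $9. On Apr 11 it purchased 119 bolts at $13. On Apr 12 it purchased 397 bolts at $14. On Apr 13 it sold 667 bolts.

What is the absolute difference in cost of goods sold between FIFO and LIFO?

$2,061

FIFO COGS: 246 @ $8 + 196 @ $9 + 72 @ $9 + 119 @ $13 + 34 @ $14 = $6,403
LIFO COGS: 397 @ $14 + 119 @ $13 + 72 @ $9 + 79 @ $9 = $8,464
Difference = |$6,403 − $8,464| = $2,061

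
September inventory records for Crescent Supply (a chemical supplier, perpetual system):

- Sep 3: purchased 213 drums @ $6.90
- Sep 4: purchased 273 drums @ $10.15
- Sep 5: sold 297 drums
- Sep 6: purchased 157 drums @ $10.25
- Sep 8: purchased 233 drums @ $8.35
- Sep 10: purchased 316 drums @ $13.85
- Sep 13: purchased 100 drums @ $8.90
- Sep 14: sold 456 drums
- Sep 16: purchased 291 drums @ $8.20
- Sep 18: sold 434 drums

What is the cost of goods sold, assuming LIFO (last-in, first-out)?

Sep 5, 297 sold [LIFO — newest first]: 273 @ $10.15 + 24 @ $6.90 = $2,936.55
Sep 14, 456 sold [LIFO — newest first]: 100 @ $8.90 + 316 @ $13.85 + 40 @ $8.35 = $5,600.60
Sep 18, 434 sold [LIFO — newest first]: 291 @ $8.20 + 143 @ $8.35 = $3,580.25
Total COGS = $2,936.55 + $5,600.60 + $3,580.25 = $12,117.40
Ending inventory: 189 @ $6.90 + 157 @ $10.25 + 50 @ $8.35 = $3,330.85

COGS = $12,117.40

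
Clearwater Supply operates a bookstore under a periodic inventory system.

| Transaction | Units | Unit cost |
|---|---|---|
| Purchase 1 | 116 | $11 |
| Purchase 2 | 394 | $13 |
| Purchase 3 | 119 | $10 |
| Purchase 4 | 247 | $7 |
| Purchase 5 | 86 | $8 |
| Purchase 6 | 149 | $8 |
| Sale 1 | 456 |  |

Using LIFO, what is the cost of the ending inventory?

Ending inventory = $7,770

Sale 1 (456) [LIFO — newest first]: 149 @ $8 + 86 @ $8 + 221 @ $7 = $3,427
Ending inventory: 116 @ $11 + 394 @ $13 + 119 @ $10 + 26 @ $7 = $7,770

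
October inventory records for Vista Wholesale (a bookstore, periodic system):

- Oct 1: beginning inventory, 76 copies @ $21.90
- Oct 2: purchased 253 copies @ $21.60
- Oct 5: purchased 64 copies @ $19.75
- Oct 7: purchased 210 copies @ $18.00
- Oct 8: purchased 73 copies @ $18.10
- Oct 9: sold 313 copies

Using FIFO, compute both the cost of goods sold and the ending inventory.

Oct 9, 313 sold [FIFO — oldest first]: 76 @ $21.90 + 237 @ $21.60 = $6,783.60
Ending inventory: 16 @ $21.60 + 64 @ $19.75 + 210 @ $18.00 + 73 @ $18.10 = $6,710.90
Check: goods available $13,494.50 = COGS $6,783.60 + ending $6,710.90

COGS = $6,783.60; ending inventory = $6,710.90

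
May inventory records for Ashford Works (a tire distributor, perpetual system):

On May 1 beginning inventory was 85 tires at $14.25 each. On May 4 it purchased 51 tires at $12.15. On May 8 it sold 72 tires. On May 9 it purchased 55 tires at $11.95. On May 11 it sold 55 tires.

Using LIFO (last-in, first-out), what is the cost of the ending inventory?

Ending inventory = $912.00

May 8, 72 sold [LIFO — newest first]: 51 @ $12.15 + 21 @ $14.25 = $918.90
May 11, 55 sold [LIFO — newest first]: 55 @ $11.95 = $657.25
Total COGS = $918.90 + $657.25 = $1,576.15
Ending inventory: 64 @ $14.25 = $912.00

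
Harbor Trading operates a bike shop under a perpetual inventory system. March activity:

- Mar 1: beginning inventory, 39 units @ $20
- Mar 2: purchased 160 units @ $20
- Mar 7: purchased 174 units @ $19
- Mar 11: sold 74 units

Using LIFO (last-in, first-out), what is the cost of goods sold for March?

COGS = $1,406

Mar 11, 74 sold [LIFO — newest first]: 74 @ $19 = $1,406
Ending inventory: 39 @ $20 + 160 @ $20 + 100 @ $19 = $5,880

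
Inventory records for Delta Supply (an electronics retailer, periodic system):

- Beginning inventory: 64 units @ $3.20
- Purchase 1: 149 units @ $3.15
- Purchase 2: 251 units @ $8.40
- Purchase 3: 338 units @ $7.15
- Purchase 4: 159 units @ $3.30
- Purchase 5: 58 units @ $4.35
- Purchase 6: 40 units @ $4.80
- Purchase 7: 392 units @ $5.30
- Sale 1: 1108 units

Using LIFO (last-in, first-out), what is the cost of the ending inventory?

Sale 1 (1108) [LIFO — newest first]: 392 @ $5.30 + 40 @ $4.80 + 58 @ $4.35 + 159 @ $3.30 + 338 @ $7.15 + 121 @ $8.40 = $6,479.70
Ending inventory: 64 @ $3.20 + 149 @ $3.15 + 130 @ $8.40 = $1,766.15

Ending inventory = $1,766.15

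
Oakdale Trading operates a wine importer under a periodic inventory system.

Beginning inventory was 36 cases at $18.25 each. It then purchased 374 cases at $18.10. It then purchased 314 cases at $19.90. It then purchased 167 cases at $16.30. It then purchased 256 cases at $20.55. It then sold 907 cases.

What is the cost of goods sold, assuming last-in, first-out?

Sale 1 (907) [LIFO — newest first]: 256 @ $20.55 + 167 @ $16.30 + 314 @ $19.90 + 170 @ $18.10 = $17,308.50
Ending inventory: 36 @ $18.25 + 204 @ $18.10 = $4,349.40

COGS = $17,308.50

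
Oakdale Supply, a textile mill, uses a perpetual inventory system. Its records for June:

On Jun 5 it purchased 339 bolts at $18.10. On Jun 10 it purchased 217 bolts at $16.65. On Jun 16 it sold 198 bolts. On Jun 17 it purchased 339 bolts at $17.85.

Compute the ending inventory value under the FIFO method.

Jun 16, 198 sold [FIFO — oldest first]: 198 @ $18.10 = $3,583.80
Ending inventory: 141 @ $18.10 + 217 @ $16.65 + 339 @ $17.85 = $12,216.30

Ending inventory = $12,216.30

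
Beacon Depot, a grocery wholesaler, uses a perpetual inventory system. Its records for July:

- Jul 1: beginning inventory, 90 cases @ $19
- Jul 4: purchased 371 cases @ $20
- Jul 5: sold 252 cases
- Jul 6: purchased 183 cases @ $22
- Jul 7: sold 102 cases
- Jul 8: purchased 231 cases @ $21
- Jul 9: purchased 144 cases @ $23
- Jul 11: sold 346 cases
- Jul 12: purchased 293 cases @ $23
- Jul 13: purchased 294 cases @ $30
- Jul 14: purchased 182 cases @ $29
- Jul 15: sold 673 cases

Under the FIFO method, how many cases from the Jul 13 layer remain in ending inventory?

233

Jul 5, 252 sold [FIFO — oldest first]: 90 @ $19 + 162 @ $20 = $4,950
Jul 7, 102 sold [FIFO — oldest first]: 102 @ $20 = $2,040
Jul 11, 346 sold [FIFO — oldest first]: 107 @ $20 + 183 @ $22 + 56 @ $21 = $7,342
Jul 15, 673 sold [FIFO — oldest first]: 175 @ $21 + 144 @ $23 + 293 @ $23 + 61 @ $30 = $15,556
Total COGS = $4,950 + $2,040 + $7,342 + $15,556 = $29,888
Ending inventory: 233 @ $30 + 182 @ $29 = $12,268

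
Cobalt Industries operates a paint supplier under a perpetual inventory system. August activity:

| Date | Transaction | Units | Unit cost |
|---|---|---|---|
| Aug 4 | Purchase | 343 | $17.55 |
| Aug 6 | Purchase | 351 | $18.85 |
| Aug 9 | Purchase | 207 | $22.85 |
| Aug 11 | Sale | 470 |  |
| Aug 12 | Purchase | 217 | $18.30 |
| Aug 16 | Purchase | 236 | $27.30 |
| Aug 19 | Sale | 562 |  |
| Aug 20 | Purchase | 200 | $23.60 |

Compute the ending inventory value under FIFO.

Aug 11, 470 sold [FIFO — oldest first]: 343 @ $17.55 + 127 @ $18.85 = $8,413.60
Aug 19, 562 sold [FIFO — oldest first]: 224 @ $18.85 + 207 @ $22.85 + 131 @ $18.30 = $11,349.65
Total COGS = $8,413.60 + $11,349.65 = $19,763.25
Ending inventory: 86 @ $18.30 + 236 @ $27.30 + 200 @ $23.60 = $12,736.60

Ending inventory = $12,736.60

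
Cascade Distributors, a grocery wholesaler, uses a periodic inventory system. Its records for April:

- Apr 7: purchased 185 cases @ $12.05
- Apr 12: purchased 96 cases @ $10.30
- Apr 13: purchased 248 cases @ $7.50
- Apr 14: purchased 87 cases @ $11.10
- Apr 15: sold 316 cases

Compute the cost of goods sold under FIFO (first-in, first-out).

Apr 15, 316 sold [FIFO — oldest first]: 185 @ $12.05 + 96 @ $10.30 + 35 @ $7.50 = $3,480.55
Ending inventory: 213 @ $7.50 + 87 @ $11.10 = $2,563.20

COGS = $3,480.55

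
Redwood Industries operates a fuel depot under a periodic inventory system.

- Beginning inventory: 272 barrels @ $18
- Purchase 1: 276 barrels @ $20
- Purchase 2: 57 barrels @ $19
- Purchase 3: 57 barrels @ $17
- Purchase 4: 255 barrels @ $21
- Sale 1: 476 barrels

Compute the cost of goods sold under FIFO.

Sale 1 (476) [FIFO — oldest first]: 272 @ $18 + 204 @ $20 = $8,976
Ending inventory: 72 @ $20 + 57 @ $19 + 57 @ $17 + 255 @ $21 = $8,847
Check: goods available $17,823 = COGS $8,976 + ending $8,847

COGS = $8,976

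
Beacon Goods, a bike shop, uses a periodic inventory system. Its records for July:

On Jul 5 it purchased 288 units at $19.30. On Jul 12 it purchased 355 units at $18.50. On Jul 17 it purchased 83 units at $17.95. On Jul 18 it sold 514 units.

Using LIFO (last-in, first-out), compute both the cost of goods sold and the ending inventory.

Jul 18, 514 sold [LIFO — newest first]: 83 @ $17.95 + 355 @ $18.50 + 76 @ $19.30 = $9,524.15
Ending inventory: 212 @ $19.30 = $4,091.60

COGS = $9,524.15; ending inventory = $4,091.60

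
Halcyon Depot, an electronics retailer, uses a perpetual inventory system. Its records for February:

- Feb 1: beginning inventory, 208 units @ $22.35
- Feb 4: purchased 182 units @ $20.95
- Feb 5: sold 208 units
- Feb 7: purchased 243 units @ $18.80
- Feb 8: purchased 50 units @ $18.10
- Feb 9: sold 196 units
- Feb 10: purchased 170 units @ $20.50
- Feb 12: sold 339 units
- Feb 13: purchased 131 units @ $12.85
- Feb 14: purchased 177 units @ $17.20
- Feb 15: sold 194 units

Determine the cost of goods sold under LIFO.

Feb 5, 208 sold [LIFO — newest first]: 182 @ $20.95 + 26 @ $22.35 = $4,394.00
Feb 9, 196 sold [LIFO — newest first]: 50 @ $18.10 + 146 @ $18.80 = $3,649.80
Feb 12, 339 sold [LIFO — newest first]: 170 @ $20.50 + 97 @ $18.80 + 72 @ $22.35 = $6,917.80
Feb 15, 194 sold [LIFO — newest first]: 177 @ $17.20 + 17 @ $12.85 = $3,262.85
Total COGS = $4,394.00 + $3,649.80 + $6,917.80 + $3,262.85 = $18,224.45
Ending inventory: 110 @ $22.35 + 114 @ $12.85 = $3,923.40
Check: goods available $22,147.85 = COGS $18,224.45 + ending $3,923.40

COGS = $18,224.45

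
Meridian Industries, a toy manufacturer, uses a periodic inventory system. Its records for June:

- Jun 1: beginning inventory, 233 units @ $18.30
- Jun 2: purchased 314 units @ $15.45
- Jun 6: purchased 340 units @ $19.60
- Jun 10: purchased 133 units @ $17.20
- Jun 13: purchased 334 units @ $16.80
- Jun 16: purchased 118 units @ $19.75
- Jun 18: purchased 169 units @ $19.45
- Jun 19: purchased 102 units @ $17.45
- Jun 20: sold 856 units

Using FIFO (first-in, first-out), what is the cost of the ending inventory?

Ending inventory = $15,903.85

Jun 20, 856 sold [FIFO — oldest first]: 233 @ $18.30 + 314 @ $15.45 + 309 @ $19.60 = $15,171.60
Ending inventory: 31 @ $19.60 + 133 @ $17.20 + 334 @ $16.80 + 118 @ $19.75 + 169 @ $19.45 + 102 @ $17.45 = $15,903.85
Check: goods available $31,075.45 = COGS $15,171.60 + ending $15,903.85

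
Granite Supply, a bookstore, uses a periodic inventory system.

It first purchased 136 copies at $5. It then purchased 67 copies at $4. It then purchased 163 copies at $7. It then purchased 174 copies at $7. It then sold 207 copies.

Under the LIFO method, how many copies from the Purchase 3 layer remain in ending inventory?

130

Sale 1 (207) [LIFO — newest first]: 174 @ $7 + 33 @ $7 = $1,449
Ending inventory: 136 @ $5 + 67 @ $4 + 130 @ $7 = $1,858
Check: goods available $3,307 = COGS $1,449 + ending $1,858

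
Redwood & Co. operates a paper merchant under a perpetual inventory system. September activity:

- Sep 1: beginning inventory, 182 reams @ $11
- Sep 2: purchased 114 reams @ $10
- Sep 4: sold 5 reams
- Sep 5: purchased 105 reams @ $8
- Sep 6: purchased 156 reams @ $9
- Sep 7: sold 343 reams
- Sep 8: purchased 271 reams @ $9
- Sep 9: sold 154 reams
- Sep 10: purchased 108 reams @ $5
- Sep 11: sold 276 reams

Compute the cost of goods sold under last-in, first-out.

COGS = $6,627

Sep 4, 5 sold [LIFO — newest first]: 5 @ $10 = $50
Sep 7, 343 sold [LIFO — newest first]: 156 @ $9 + 105 @ $8 + 82 @ $10 = $3,064
Sep 9, 154 sold [LIFO — newest first]: 154 @ $9 = $1,386
Sep 11, 276 sold [LIFO — newest first]: 108 @ $5 + 117 @ $9 + 27 @ $10 + 24 @ $11 = $2,127
Total COGS = $50 + $3,064 + $1,386 + $2,127 = $6,627
Ending inventory: 158 @ $11 = $1,738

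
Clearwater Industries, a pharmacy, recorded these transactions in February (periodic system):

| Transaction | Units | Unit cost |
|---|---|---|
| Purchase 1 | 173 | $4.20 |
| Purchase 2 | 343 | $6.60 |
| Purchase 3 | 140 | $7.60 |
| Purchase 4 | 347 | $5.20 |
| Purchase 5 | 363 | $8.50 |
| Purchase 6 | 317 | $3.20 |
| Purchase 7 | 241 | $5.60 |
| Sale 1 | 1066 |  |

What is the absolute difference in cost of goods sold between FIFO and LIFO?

FIFO COGS: 173 @ $4.20 + 343 @ $6.60 + 140 @ $7.60 + 347 @ $5.20 + 63 @ $8.50 = $6,394.30
LIFO COGS: 241 @ $5.60 + 317 @ $3.20 + 363 @ $8.50 + 145 @ $5.20 = $6,203.50
Difference = |$6,394.30 − $6,203.50| = $190.80

$190.80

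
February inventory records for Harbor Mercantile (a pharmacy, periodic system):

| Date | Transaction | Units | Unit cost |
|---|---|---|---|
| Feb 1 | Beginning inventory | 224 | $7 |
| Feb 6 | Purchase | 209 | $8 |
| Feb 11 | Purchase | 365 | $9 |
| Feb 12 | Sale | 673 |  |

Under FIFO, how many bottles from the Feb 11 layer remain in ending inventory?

Feb 12, 673 sold [FIFO — oldest first]: 224 @ $7 + 209 @ $8 + 240 @ $9 = $5,400
Ending inventory: 125 @ $9 = $1,125
Check: goods available $6,525 = COGS $5,400 + ending $1,125

125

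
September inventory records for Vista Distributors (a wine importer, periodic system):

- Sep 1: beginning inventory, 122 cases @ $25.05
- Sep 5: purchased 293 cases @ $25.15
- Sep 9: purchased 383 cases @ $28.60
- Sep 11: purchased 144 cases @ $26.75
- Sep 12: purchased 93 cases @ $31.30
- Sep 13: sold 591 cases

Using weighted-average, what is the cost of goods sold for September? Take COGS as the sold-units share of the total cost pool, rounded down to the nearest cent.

COGS = $16,069.34

Sep 13, sell 591: 591/1035 × $28,141.75 → $16,069.34
Ending inventory (cost pool remaining) = $12,072.41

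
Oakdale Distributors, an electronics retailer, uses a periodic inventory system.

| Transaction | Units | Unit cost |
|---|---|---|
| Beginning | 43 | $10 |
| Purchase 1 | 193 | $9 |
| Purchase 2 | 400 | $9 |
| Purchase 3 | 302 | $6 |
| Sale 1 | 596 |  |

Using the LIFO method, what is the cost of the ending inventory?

Ending inventory = $3,121

Sale 1 (596) [LIFO — newest first]: 302 @ $6 + 294 @ $9 = $4,458
Ending inventory: 43 @ $10 + 193 @ $9 + 106 @ $9 = $3,121
Check: goods available $7,579 = COGS $4,458 + ending $3,121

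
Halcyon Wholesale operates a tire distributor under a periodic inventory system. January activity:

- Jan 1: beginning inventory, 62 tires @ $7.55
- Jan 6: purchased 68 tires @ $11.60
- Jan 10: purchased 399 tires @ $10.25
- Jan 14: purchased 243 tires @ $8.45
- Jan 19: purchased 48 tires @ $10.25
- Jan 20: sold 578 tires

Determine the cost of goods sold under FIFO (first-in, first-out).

Jan 20, 578 sold [FIFO — oldest first]: 62 @ $7.55 + 68 @ $11.60 + 399 @ $10.25 + 49 @ $8.45 = $5,760.70
Ending inventory: 194 @ $8.45 + 48 @ $10.25 = $2,131.30
Check: goods available $7,892.00 = COGS $5,760.70 + ending $2,131.30

COGS = $5,760.70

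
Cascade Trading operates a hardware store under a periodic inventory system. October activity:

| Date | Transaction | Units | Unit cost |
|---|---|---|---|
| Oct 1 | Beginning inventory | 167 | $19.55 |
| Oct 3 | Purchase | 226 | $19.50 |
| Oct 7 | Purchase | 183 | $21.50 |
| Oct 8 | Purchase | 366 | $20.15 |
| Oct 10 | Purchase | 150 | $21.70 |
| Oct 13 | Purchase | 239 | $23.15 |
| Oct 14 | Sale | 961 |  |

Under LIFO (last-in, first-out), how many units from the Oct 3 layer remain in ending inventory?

Oct 14, 961 sold [LIFO — newest first]: 239 @ $23.15 + 150 @ $21.70 + 366 @ $20.15 + 183 @ $21.50 + 23 @ $19.50 = $20,545.75
Ending inventory: 167 @ $19.55 + 203 @ $19.50 = $7,223.35
Check: goods available $27,769.10 = COGS $20,545.75 + ending $7,223.35

203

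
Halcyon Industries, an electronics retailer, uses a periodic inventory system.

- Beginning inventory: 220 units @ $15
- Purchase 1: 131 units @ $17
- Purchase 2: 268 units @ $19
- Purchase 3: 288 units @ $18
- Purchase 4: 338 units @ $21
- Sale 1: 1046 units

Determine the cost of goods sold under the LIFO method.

Sale 1 (1046) [LIFO — newest first]: 338 @ $21 + 288 @ $18 + 268 @ $19 + 131 @ $17 + 21 @ $15 = $19,916
Ending inventory: 199 @ $15 = $2,985

COGS = $19,916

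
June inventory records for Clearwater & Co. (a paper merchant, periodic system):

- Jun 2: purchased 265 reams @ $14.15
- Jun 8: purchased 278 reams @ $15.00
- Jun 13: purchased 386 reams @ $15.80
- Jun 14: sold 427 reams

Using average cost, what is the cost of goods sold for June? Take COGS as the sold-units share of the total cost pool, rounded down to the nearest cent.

COGS = $6,443.40

Jun 14, sell 427: 427/929 × $14,018.55 → $6,443.40
Ending inventory (cost pool remaining) = $7,575.15
Check: goods available $14,018.55 = COGS $6,443.40 + ending $7,575.15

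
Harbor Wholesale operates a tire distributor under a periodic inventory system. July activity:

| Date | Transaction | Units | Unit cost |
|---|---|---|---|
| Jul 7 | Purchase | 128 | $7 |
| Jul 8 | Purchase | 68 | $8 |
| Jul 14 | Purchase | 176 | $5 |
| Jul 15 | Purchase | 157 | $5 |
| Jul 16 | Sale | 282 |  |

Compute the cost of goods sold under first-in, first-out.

COGS = $1,870

Jul 16, 282 sold [FIFO — oldest first]: 128 @ $7 + 68 @ $8 + 86 @ $5 = $1,870
Ending inventory: 90 @ $5 + 157 @ $5 = $1,235
Check: goods available $3,105 = COGS $1,870 + ending $1,235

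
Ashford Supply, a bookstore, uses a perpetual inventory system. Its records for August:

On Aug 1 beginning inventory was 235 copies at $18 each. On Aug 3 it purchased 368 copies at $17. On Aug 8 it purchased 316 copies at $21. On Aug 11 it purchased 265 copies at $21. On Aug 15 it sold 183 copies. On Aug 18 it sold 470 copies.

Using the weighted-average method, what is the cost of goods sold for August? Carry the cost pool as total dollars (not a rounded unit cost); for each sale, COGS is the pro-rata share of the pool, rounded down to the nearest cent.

After Aug 1: 235 on hand, pool $4,230.00 (≈ $18.0000 each)
After Aug 3: 603 on hand, pool $10,486.00 (≈ $17.3897 each)
After Aug 8: 919 on hand, pool $17,122.00 (≈ $18.6311 each)
After Aug 11: 1184 on hand, pool $22,687.00 (≈ $19.1613 each)
Aug 15, sell 183: 183/1184 × $22,687.00 → $3,506.52
Aug 18, sell 470: 470/1001 × $19,180.48 → $9,005.81
Total COGS = $3,506.52 + $9,005.81 = $12,512.33
Ending inventory (cost pool remaining) = $10,174.67
Check: goods available $22,687.00 = COGS $12,512.33 + ending $10,174.67

COGS = $12,512.33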